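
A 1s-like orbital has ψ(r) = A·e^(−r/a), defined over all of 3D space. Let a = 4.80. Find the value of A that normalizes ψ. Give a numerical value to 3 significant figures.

A ≈ 0.0536

Normalization requires ∫|ψ|² 4πr² dr = 1, integrated from 0 to ∞.
Using ∫₀^∞ rⁿ e^(−αr) dr = n!/αⁿ⁺¹, ∫|ψ|² 4πr² dr = A²·(π·a^3).
Setting this equal to 1 gives A² = 1/(π·a^3).
Plugging in a = 4.80 yields A = 0.05365.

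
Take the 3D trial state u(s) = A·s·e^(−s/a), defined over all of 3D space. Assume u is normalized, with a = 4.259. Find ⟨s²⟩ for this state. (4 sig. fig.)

By definition ⟨s²⟩ = ∫ s^2 |u(s)|² 4πs² ds.
Using ∫₀^∞ sⁿ e^(−αs) ds = n!/αⁿ⁺¹, since the A² factors cancel between numerator and denominator, ⟨s²⟩ = 15·a^2/2.
With a = 4.259, ⟨s^2⟩ = 136.04.

⟨s^2⟩ ≈ 136.0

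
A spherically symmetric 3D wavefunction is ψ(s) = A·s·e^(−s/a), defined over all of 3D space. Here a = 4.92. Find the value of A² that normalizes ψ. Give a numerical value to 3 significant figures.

A^2 ≈ 0.0000368

We need A² ∫|f|² 4πs² ds = 1, taking the integral from 0 to ∞.
With ∫₀^∞ s^4 e^(−αs) ds = 4!/α^5, the integral (without the A² prefactor) comes out to 3·π·a^5.
Setting this equal to 1 gives A² = 1/(3·π·a^5).
Substituting a = 4.92 gives A² = 0.00003680, so A = 0.006067.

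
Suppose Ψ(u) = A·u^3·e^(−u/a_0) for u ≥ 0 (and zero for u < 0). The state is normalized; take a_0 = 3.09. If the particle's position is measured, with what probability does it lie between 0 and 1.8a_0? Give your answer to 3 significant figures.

P ≈ 0.0733

P = ∫_{0}^{1.8a_0} |Ψ(u)|² du.
With A² fixed by ∫|Ψ|² = 1, i.e. A² = (45·a_0^7/8)^(−1), substitute and integrate.
Substituting t = u/a_0, A² and the length scale cancel in the ratio: P = ∫_{0}^{1.8} t^6·e^(-2·t) dt / ∫_{0}^{∞} t^6·e^(-2·t) dt.
Using ∫ t^6·e^(-2·t) dt = -(4·t^6 + 12·t^5 + 30·t^4 + 60·t^3 + 90·t^2 + 90·t + 45)·e^(-2·t)/8, the numerator is ≈ 0.41216 and the denominator is 45/8.
This works out to P = 0.07327.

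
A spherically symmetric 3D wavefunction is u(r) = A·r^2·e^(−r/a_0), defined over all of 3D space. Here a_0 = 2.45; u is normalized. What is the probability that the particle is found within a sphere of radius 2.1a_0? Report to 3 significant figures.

P ≈ 0.133

P = ∫ |u|² 4πr² dr over r ≤ 2.1a_0.
A² is fixed by ∫₀^∞ 4πr²|u|² dr = 1, i.e. A² = (45·π·a_0^7/2)^(−1).
In terms of t = r/a_0 (A², 4π and the length scale all cancel between numerator and denominator), P = [∫_{0}^{2.1} t^6·e^(-2·t) dt] / [∫_{0}^{∞} t^6·e^(-2·t) dt].
With ∫ t^6·e^(-2·t) dt = -(4·t^6 + 12·t^5 + 30·t^4 + 60·t^3 + 90·t^2 + 90·t + 45)·e^(-2·t)/8 + C, the region integral is ≈ 0.74552 and the full one is 45/8.
Taking the ratio yields P = 0.1325.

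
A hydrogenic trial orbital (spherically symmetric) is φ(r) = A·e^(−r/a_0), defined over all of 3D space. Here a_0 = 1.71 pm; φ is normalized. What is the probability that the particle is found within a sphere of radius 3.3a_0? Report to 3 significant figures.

P ≈ 0.960

P = ∫ |φ|² 4πr² dr over r ≤ 3.3a_0.
A² is fixed by ∫₀^∞ 4πr²|φ|² dr = 1, i.e. A² = (π·a_0^3)^(−1).
Substituting u = r/a_0, A², 4π and the length scale all cancel in the ratio: P = ∫_{0}^{3.3} u^2·e^(-2·u) du / ∫_{0}^{∞} u^2·e^(-2·u) du.
With ∫ u^2·e^(-2·u) du = -(2·u^2 + 2·u + 1)·e^(-2·u)/4 + C, the region integral is 1/4 - 1469·e^(-33/5)/200 and the full one is 1/4.
Taking the ratio yields P = 0.9600.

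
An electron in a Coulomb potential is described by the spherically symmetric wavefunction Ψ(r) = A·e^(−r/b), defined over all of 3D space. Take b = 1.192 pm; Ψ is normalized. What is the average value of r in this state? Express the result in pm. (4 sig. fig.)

⟨r⟩ ≈ 1.788 pm

By definition ⟨r⟩ = ∫ r |Ψ(r)|² 4πr² dr.
Using ∫₀^∞ rⁿ e^(−αr) dr = n!/αⁿ⁺¹, evaluating both integrals, ⟨r⟩ = 3·b/2.
Putting b = 1.192 gives 1.7880.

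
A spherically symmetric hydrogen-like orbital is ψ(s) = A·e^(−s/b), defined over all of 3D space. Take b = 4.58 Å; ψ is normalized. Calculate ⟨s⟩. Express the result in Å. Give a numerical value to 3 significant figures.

⟨s⟩ = ∫ s |ψ|² 4πs² ds over the full domain.
Since the A² factors cancel between numerator and denominator, ⟨s⟩ = 3·b/2.
With b = 4.58, ⟨s⟩ = 6.870.

⟨s⟩ ≈ 6.87 Å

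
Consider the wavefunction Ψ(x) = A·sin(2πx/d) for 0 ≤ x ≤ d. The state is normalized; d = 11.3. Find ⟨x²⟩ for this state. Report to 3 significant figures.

⟨x^2⟩ ≈ 40.9

⟨x²⟩ = ∫ x^2 |Ψ|² dx over the full domain.
Since the A² factors cancel between numerator and denominator, ⟨x²⟩ = -d^2/(8·π^2) + d^2/3.
Putting d = 11.3 gives 40.95.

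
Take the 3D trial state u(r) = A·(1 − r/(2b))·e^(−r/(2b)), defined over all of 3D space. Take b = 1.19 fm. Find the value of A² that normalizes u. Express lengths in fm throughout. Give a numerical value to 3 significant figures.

A^2 ≈ 0.0236 fm^(-3)

Normalization requires ∫|u|² 4πr² dr = 1, integrated from 0 to ∞.
∫|u|² 4πr² dr = A²·(8·π·b^3).
So A² = (8·π·b^3)^(−1).
With b = 1.19: A² = 0.02361 and A = 0.1537.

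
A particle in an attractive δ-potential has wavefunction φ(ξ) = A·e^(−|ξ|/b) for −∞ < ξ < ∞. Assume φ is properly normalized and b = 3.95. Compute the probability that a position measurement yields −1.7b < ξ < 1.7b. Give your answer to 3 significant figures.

The probability is P = ∫ |φ|² dξ over [−1.7b, 1.7b].
Since A² = 1/(b), this is the region integral divided by the full normalization integral.
Both integrals are even about ξ = 0, so only the ξ ≥ 0 halves are needed (the factors of 2 cancel). In terms of u = ξ/b (A² and the length scale cancel between numerator and denominator), P = [∫_{0}^{1.7} e^(-2·u) du] / [∫_{0}^{∞} e^(-2·u) du].
An antiderivative of e^(-2·u) is -e^(-2·u)/2; evaluating from 0 to 1.7 gives 1/2 - e^(-17/5)/2, while the full integral is 1/2.
Evaluating gives P = 0.9666.

P ≈ 0.967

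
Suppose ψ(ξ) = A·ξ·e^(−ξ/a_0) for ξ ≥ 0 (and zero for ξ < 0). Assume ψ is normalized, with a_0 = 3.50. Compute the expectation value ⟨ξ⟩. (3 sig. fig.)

⟨ξ⟩ ≈ 5.25

By definition ⟨ξ⟩ = ∫ ξ |ψ(ξ)|² dξ.
Since the A² factors cancel between numerator and denominator, ⟨ξ⟩ = 3·a_0/2.
Putting a_0 = 3.50 gives 5.250.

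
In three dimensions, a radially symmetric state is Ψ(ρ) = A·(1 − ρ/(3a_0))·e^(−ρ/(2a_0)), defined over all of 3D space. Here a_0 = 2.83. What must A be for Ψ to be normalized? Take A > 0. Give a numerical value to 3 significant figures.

We need A² ∫|f|² 4πρ² dρ = 1, taking the integral from 0 to ∞.
(Spherical symmetry: dV = 4πρ² dρ.)
∫|Ψ|² 4πρ² dρ = A²·(8·π·a_0^3/3).
Setting this equal to 1 gives A² = 1/(8·π·a_0^3/3).
Plugging in a_0 = 2.83 yields A = 0.07257.

A ≈ 0.0726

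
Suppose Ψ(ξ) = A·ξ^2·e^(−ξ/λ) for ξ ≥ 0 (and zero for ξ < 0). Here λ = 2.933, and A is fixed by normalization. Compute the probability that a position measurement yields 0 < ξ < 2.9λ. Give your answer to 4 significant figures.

P ≈ 0.6873

The probability is P = ∫ |Ψ|² dξ over [0, 2.9λ].
Since A² = 1/(3·λ^5/4), this is the region integral divided by the full normalization integral.
Substituting u = ξ/λ, A² and the length scale cancel in the ratio: P = ∫_{0}^{2.9} u^4·e^(-2·u) du / ∫_{0}^{∞} u^4·e^(-2·u) du.
An antiderivative of u^4·e^(-2·u) is -(u^4/2 + u^3 + 3·u^2/2 + 3·u/2 + 3/4)·e^(-2·u); evaluating from 0 to 2.9 gives ≈ 0.515461, while the full integral is 3/4.
This works out to P = 0.68728.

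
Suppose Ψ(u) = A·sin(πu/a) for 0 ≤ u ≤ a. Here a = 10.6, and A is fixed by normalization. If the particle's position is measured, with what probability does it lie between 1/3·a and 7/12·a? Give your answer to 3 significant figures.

P = ∫_{1/3·a}^{7/12·a} |Ψ(u)|² du.
With A² fixed by ∫|Ψ|² = 1, i.e. A² = (a/2)^(−1), substitute and integrate.
Let t = u/a; then A² and the length scale cancel, so P = ∫_{1/3}^{7/12} sin(π·t)^2 dt ÷ ∫_{0}^{1} sin(π·t)^2 dt.
Using ∫ sin(π·t)^2 dt = t/2 - sin(2·π·t)/(4·π), the numerator is 1/(8·π) + √(3)/(8·π) + 1/8 and the denominator is 1/2.
The result is P = (1 + √(3) + π)/(4·π).

P ≈ 0.467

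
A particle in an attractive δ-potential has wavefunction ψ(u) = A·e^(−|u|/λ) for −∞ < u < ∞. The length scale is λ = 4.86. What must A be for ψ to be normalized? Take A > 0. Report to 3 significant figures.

Normalization requires ∫|ψ|² du = 1, integrated from −∞ to ∞.
Using ∫₀^∞ uⁿ e^(−αu) du = n!/αⁿ⁺¹, with ψ = A·e^(−|u|/λ), the integral evaluates to A²·[λ].
Hence A² = 1/[λ].
With λ = 4.86: A² = 0.2058 and A = 0.4536.

A ≈ 0.454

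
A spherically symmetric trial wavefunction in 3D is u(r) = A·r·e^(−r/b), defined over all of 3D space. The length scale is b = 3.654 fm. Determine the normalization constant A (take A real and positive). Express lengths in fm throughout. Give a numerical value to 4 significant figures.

A ≈ 0.01276 fm^(-5/2)

We need A² ∫|f|² 4πr² dr = 1, taking the integral from 0 to ∞.
In 3D with spherical symmetry the volume element is 4πr² dr.
The integral (without the A² prefactor) comes out to 3·π·b^5.
With b = 3.654: A² = 0.00016289 and A = 0.012763.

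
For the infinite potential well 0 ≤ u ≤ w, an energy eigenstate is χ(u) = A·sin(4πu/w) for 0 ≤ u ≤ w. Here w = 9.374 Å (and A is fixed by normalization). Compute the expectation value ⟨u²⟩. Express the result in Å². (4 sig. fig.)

⟨u^2⟩ ≈ 29.01 Å^2

The expectation value is the |χ|²-weighted average of u^2: ∫ u^2|χ|² du.
Since the A² factors cancel between numerator and denominator, ⟨u²⟩ = -w^2/(32·π^2) + w^2/3.
Putting w = 9.374 gives 29.012.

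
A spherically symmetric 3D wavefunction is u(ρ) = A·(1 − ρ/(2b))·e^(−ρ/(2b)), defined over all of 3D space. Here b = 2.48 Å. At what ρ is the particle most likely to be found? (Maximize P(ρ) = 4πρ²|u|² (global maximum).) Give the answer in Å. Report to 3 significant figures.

ρ ≈ 13.0 Å

Set d/dρ [P(ρ) = 4πρ²|u|²] = 0 and solve for ρ > 0.
This gives ρ = b·(√(5) + 3).
With b = 2.48, the most probable radial distance is 12.99 Å.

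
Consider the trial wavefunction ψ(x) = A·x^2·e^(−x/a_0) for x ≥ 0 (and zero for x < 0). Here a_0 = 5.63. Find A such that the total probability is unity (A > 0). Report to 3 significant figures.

We need A² ∫|f|² dx = 1, taking the integral from 0 to ∞.
Recall ∫₀^∞ x^m e^(−x/β) dx = m!·β^(m+1), carrying out the integral gives A² · 3·a_0^5/4.
Substituting a_0 = 5.63 gives A² = 0.0002357, so A = 0.01535.

A ≈ 0.0154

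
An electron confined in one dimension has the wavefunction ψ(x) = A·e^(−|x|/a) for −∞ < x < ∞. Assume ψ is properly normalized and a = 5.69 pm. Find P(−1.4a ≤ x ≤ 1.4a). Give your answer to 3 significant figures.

P ≈ 0.939

The probability is P = ∫ |ψ|² dx over [−1.4a, 1.4a].
With A² fixed by ∫|ψ|² = 1, i.e. A² = (a)^(−1), substitute and integrate.
By symmetry take twice the x ≥ 0 contribution in numerator and denominator; the 2's cancel. In terms of u = x/a (A² and the length scale cancel between numerator and denominator), P = [∫_{0}^{1.4} e^(-2·u) du] / [∫_{0}^{∞} e^(-2·u) du].
With ∫ e^(-2·u) du = -e^(-2·u)/2 + C, the region integral is 1/2 - e^(-14/5)/2 and the full one is 1/2.
This works out to P = 0.9392.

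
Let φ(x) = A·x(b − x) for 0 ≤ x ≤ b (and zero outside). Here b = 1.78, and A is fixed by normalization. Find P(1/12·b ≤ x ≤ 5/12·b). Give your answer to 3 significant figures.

|φ|² is the probability density, so P = ∫_{1/12·b}^{5/12·b} |φ|² dx.
The normalization integral ∫|φ|²dx over the whole domain equals b^5/30·A², and A² cancels in the ratio.
Let u = x/b; then A² and the length scale cancel, so P = ∫_{1/12}^{5/12} u^2·(1 - u)^2 du ÷ ∫_{0}^{1} u^2·(1 - u)^2 du.
With ∫ u^2·(1 - u)^2 du = u^3·(6·u^2 - 15·u + 10)/30 + C, the region integral is ≈ 0.011384 and the full one is 1/30.
This works out to P = 0.3415.

P ≈ 0.342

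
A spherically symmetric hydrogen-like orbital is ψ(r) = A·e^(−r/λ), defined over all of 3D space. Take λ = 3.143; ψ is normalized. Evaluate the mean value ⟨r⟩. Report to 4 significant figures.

⟨r⟩ ≈ 4.715

By definition ⟨r⟩ = ∫ r |ψ(r)|² 4πr² dr.
Evaluating both integrals, ⟨r⟩ = 3·λ/2.
With λ = 3.143, ⟨r⟩ = 4.7145.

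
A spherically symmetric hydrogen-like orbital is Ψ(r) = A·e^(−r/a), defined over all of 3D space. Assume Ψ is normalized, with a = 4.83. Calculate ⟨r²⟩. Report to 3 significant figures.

⟨r²⟩ = ∫ r^2 |Ψ|² 4πr² dr over the full domain.
Using ∫₀^∞ rⁿ e^(−αr) dr = n!/αⁿ⁺¹, the ratio of the moment integral to the normalization integral gives ⟨r²⟩ = 3·a^2.
Putting a = 4.83 gives 69.99.

⟨r^2⟩ ≈ 70.0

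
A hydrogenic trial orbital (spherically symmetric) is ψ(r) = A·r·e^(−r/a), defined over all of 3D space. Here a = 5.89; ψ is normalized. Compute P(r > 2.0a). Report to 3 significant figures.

P ≈ 0.629

P = ∫ |ψ|² 4πr² dr over r > 2.0a.
A² is fixed by ∫₀^∞ 4πr²|ψ|² dr = 1, i.e. A² = (3·π·a^5)^(−1).
In terms of u = r/a (A², 4π and the length scale all cancel between numerator and denominator), P = [∫_{2.0}^{∞} u^4·e^(-2·u) du] / [∫_{0}^{∞} u^4·e^(-2·u) du].
Using ∫ u^4·e^(-2·u) du = -(u^4/2 + u^3 + 3·u^2/2 + 3·u/2 + 3/4)·e^(-2·u), the numerator is 103·e^(-4)/4 and the denominator is 3/4.
The region integral divided by the full integral gives P = 0.6288.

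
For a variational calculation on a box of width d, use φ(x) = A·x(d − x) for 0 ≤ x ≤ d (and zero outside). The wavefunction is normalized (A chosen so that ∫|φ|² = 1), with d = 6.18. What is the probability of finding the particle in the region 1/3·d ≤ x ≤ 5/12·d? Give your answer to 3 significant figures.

P ≈ 0.137

P = ∫_{1/3·d}^{5/12·d} |φ(x)|² dx.
With A² fixed by ∫|φ|² = 1, i.e. A² = (d^5/30)^(−1), substitute and integrate.
Substituting u = x/d, A² and the length scale cancel in the ratio: P = ∫_{1/3}^{5/12} u^2·(1 - u)^2 du / ∫_{0}^{1} u^2·(1 - u)^2 du.
With ∫ u^2·(1 - u)^2 du = u^3·(6·u^2 - 15·u + 10)/30 + C, the region integral is ≈ 0.0045581 and the full one is 1/30.
This works out to P = 0.1367.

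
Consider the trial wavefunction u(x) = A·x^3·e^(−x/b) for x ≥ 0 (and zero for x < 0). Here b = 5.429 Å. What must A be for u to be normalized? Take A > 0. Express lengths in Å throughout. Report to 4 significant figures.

Normalization requires ∫|u|² dx = 1, integrated from 0 to ∞.
Recall ∫₀^∞ x^m e^(−x/β) dx = m!·β^(m+1), carrying out the integral gives A² · 45·b^7/8.
So A² = (45·b^7/8)^(−1).
Plugging in b = 5.429 yields A = 0.0011309.

A ≈ 0.001131 Å^(-7/2)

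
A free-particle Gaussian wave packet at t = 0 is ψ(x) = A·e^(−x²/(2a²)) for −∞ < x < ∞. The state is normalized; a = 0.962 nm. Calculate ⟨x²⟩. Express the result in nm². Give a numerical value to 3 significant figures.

⟨x^2⟩ ≈ 0.463 nm^2

By definition ⟨x²⟩ = ∫ x^2 |ψ(x)|² dx.
Differentiating ∫e^(−αx²) dx = √(π/α) under α to get the higher moments, since the A² factors cancel between numerator and denominator, ⟨x²⟩ = a^2/2.
Putting a = 0.962 gives 0.4627.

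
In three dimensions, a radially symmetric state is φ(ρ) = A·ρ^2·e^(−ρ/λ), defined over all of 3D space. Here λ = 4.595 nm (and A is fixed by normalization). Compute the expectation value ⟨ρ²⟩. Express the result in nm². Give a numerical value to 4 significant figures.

By definition ⟨ρ²⟩ = ∫ ρ^2 |φ(ρ)|² 4πρ² dρ.
Recall ∫₀^∞ ρ^m e^(−ρ/β) dρ = m!·β^(m+1), the ratio of the moment integral to the normalization integral gives ⟨ρ²⟩ = 14·λ^2.
With λ = 4.595, ⟨ρ^2⟩ = 295.60.

⟨ρ^2⟩ ≈ 295.6 nm^2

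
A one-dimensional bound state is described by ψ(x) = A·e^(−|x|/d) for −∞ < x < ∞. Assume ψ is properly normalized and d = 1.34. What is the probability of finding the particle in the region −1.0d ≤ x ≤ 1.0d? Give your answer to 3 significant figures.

|ψ|² is the probability density, so P = ∫_{−1.0d}^{1.0d} |ψ|² dx.
The normalization integral ∫|ψ|²dx over the whole domain equals d·A², and A² cancels in the ratio.
Both integrals are even about x = 0, so only the x ≥ 0 halves are needed (the factors of 2 cancel). Substituting u = x/d, A² and the length scale cancel in the ratio: P = ∫_{0}^{1.0} e^(-2·u) du / ∫_{0}^{∞} e^(-2·u) du.
An antiderivative of e^(-2·u) is -e^(-2·u)/2; evaluating from 0 to 1.0 gives 1/2 - e^(-2)/2, while the full integral is 1/2.
Evaluating gives P = 0.8647.

P ≈ 0.865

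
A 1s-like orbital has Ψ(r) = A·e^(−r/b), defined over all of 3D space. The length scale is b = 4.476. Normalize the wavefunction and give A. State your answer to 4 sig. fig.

The normalization condition is ∫|Ψ|² 4πr² dr = 1 from 0 to ∞.
In 3D with spherical symmetry the volume element is 4πr² dr.
The integral (without the A² prefactor) comes out to π·b^3.
So A² = (π·b^3)^(−1).
Substituting b = 4.476 gives A² = 0.0035496, so A = 0.059579.

A ≈ 0.05958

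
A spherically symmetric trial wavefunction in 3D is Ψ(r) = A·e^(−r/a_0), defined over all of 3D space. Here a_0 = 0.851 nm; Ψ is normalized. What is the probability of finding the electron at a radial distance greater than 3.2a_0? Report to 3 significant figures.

P ≈ 0.0463

With dV = 4πr²dr, the probability is ∫|Ψ|² dV over r > 3.2a_0.
The full normalization integral is A²·[π·a_0^3] = 1, fixing A².
In terms of u = r/a_0 (A², 4π and the length scale all cancel between numerator and denominator), P = [∫_{3.2}^{∞} u^2·e^(-2·u) du] / [∫_{0}^{∞} u^2·e^(-2·u) du].
With ∫ u^2·e^(-2·u) du = -(2·u^2 + 2·u + 1)·e^(-2·u)/4 + C, the region integral is 697·e^(-32/5)/100 and the full one is 1/4.
This evaluates to P = 0.04632.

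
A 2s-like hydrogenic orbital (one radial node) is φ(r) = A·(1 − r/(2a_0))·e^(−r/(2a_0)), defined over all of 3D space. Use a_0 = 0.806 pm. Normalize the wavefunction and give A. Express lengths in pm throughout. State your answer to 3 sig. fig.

The normalization condition is ∫|φ|² 4πr² dr = 1 from 0 to ∞.
In 3D with spherical symmetry the volume element is 4πr² dr.
Using ∫₀^∞ rⁿ e^(−αr) dr = n!/αⁿ⁺¹, with φ = A·(1 − r/(2a_0))·e^(−r/(2a_0)), the integral evaluates to A²·[8·π·a_0^3].
Hence A² = 1/[8·π·a_0^3].
Substituting a_0 = 0.806 gives A² = 0.07599, so A = 0.2757.

A ≈ 0.276 pm^(-3/2)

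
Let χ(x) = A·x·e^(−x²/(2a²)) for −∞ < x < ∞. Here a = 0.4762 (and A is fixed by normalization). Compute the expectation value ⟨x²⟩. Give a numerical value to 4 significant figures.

⟨x^2⟩ ≈ 0.3401

⟨x²⟩ = ∫ x^2 |χ|² dx over the full domain.
Differentiating ∫e^(−αx²) dx = √(π/α) under α to get the higher moments, evaluating both integrals, ⟨x²⟩ = 3·a^2/2.
Putting a = 0.4762 gives 0.34015.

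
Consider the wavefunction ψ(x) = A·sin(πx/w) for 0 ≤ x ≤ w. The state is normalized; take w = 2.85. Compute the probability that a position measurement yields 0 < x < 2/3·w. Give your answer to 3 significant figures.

P ≈ 0.804

|ψ|² is the probability density, so P = ∫_{0}^{2/3·w} |ψ|² dx.
Since A² = 1/(w/2), this is the region integral divided by the full normalization integral.
Substituting u = x/w, A² and the length scale cancel in the ratio: P = ∫_{0}^{2/3} sin(π·u)^2 du / ∫_{0}^{1} sin(π·u)^2 du.
With ∫ sin(π·u)^2 du = u/2 - sin(2·π·u)/(4·π) + C, the region integral is √(3)/(8·π) + 1/3 and the full one is 1/2.
Taking the ratio, P = √(3)/(4·π) + 2/3.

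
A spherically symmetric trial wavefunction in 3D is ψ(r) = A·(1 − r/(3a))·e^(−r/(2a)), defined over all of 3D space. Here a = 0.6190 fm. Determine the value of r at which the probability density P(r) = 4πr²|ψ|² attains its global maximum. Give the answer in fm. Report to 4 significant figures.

r ≈ 0.6190 fm

Set d/dr [P(r) = 4πr²|ψ|²] = 0 and solve for r > 0.
Solving yields r = a.
With a = 0.6190, the most probable radial distance is 0.61900 fm.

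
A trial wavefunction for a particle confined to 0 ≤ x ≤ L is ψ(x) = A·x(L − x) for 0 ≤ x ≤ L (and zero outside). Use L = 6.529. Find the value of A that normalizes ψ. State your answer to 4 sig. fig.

The normalization condition is ∫|ψ|² dx = 1 from 0 to L.
Expanding the polynomial and integrating term by term, with ψ = A·x(L − x), the integral evaluates to A²·[L^5/30].
Plugging in L = 6.529 yields A = 0.050286.

A ≈ 0.05029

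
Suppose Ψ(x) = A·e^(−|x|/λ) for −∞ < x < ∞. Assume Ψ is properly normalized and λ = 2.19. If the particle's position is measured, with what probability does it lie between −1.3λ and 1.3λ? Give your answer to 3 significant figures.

The probability is P = ∫ |Ψ|² dx over [−1.3λ, 1.3λ].
With A² fixed by ∫|Ψ|² = 1, i.e. A² = (λ)^(−1), substitute and integrate.
Both integrals are even about x = 0, so only the x ≥ 0 halves are needed (the factors of 2 cancel). Let u = x/λ; then A² and the length scale cancel, so P = ∫_{0}^{1.3} e^(-2·u) du ÷ ∫_{0}^{∞} e^(-2·u) du.
With ∫ e^(-2·u) du = -e^(-2·u)/2 + C, the region integral is 1/2 - e^(-13/5)/2 and the full one is 1/2.
Evaluating gives P = 0.9257.

P ≈ 0.926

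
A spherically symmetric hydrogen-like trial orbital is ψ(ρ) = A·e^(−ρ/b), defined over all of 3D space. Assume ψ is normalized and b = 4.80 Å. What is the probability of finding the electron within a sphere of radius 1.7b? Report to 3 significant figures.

P = ∫ |ψ|² 4πρ² dρ over ρ ≤ 1.7b.
Normalization gives A² = 1/(π·b^3).
In terms of u = ρ/b (A², 4π and the length scale all cancel between numerator and denominator), P = [∫_{0}^{1.7} u^2·e^(-2·u) du] / [∫_{0}^{∞} u^2·e^(-2·u) du].
Using ∫ u^2·e^(-2·u) du = -(2·u^2 + 2·u + 1)·e^(-2·u)/4, the numerator is 1/4 - 509·e^(-17/5)/200 and the denominator is 1/4.
The region integral divided by the full integral gives P = 0.6603.

P ≈ 0.660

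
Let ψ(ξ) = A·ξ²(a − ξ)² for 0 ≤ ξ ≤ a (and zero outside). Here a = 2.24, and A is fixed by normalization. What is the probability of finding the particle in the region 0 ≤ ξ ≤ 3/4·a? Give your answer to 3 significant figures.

P = ∫_{0}^{3/4·a} |ψ(ξ)|² dξ.
Since A² = 1/(a^9/630), this is the region integral divided by the full normalization integral.
Let u = ξ/a; then A² and the length scale cancel, so P = ∫_{0}^{3/4} u^4·(1 - u)^4 du ÷ ∫_{0}^{1} u^4·(1 - u)^4 du.
With ∫ u^4·(1 - u)^4 du = u^5·(70·u^4 - 315·u^3 + 540·u^2 - 420·u + 126)/630 + C, the region integral is ≈ 0.0015096 and the full one is 1/630.
Evaluating gives P = 0.9511.

P ≈ 0.951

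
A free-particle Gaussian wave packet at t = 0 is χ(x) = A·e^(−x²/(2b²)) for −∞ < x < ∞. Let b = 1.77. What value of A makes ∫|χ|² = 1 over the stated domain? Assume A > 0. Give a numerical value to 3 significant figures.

A ≈ 0.565

We need A² ∫|f|² dx = 1, taking the integral from −∞ to ∞.
With χ = A·e^(−x²/(2b²)), the integral evaluates to A²·[√(π)·b].
Setting this equal to 1 gives A² = 1/(√(π)·b).
Substituting b = 1.77 gives A² = 0.3188, so A = 0.5646.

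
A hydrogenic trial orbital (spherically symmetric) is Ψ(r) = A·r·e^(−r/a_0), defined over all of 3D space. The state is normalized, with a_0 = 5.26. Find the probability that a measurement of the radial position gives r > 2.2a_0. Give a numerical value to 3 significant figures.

P = ∫ |Ψ|² 4πr² dr over r > 2.2a_0.
A² is fixed by ∫₀^∞ 4πr²|Ψ|² dr = 1, i.e. A² = (3·π·a_0^5)^(−1).
Let u = r/a_0; then A², 4π and the length scale all cancel, so P = ∫_{2.2}^{∞} u^4·e^(-2·u) du ÷ ∫_{0}^{∞} u^4·e^(-2·u) du.
With ∫ u^4·e^(-2·u) du = -(u^4/2 + u^3 + 3·u^2/2 + 3·u/2 + 3/4)·e^(-2·u) + C, the region integral is ≈ 0.41339 and the full one is 3/4.
Taking the ratio yields P = 0.5512.

P ≈ 0.551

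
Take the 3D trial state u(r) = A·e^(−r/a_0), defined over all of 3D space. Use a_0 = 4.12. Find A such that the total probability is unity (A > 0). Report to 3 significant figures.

We need A² ∫|f|² 4πr² dr = 1, taking the integral from 0 to ∞.
The angular integral contributes 4π, leaving ∫₀^∞ r²|u|² dr.
With ∫₀^∞ r^2 e^(−αr) dr = 2!/α^3, carrying out the integral gives A² · π·a_0^3.
Setting this equal to 1 gives A² = 1/(π·a_0^3).
With a_0 = 4.12: A² = 0.004552 and A = 0.06747.

A ≈ 0.0675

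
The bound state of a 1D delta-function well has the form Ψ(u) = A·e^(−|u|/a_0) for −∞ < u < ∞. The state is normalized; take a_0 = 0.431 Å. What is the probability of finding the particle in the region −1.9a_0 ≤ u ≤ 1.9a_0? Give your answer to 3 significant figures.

P ≈ 0.978

The probability is P = ∫ |Ψ|² du over [−1.9a_0, 1.9a_0].
With A² fixed by ∫|Ψ|² = 1, i.e. A² = (a_0)^(−1), substitute and integrate.
By symmetry take twice the u ≥ 0 contribution in numerator and denominator; the 2's cancel. Substituting t = u/a_0, A² and the length scale cancel in the ratio: P = ∫_{0}^{1.9} e^(-2·t) dt / ∫_{0}^{∞} e^(-2·t) dt.
Using ∫ e^(-2·t) dt = -e^(-2·t)/2, the numerator is 1/2 - e^(-19/5)/2 and the denominator is 1/2.
Taking the ratio, P = 0.9776.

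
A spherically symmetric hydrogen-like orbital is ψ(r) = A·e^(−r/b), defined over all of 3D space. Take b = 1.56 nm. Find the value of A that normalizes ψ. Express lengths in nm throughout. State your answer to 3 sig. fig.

A ≈ 0.290 nm^(-3/2)

Require ∫ |ψ|² 4πr² dr = 1 over the whole domain.
The angular integral contributes 4π, leaving ∫₀^∞ r²|ψ|² dr.
With ∫₀^∞ r^2 e^(−αr) dr = 2!/α^3, carrying out the integral gives A² · π·b^3.
Setting this equal to 1 gives A² = 1/(π·b^3).
Plugging in b = 1.56 yields A = 0.2896.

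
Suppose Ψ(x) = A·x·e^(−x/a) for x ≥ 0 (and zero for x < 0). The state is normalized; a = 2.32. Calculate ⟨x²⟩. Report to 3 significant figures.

⟨x^2⟩ ≈ 16.1

⟨x²⟩ = ∫ x^2 |Ψ|² dx over the full domain.
With ∫₀^∞ x^4 e^(−αx) dx = 4!/α^5, since the A² factors cancel between numerator and denominator, ⟨x²⟩ = 3·a^2.
Putting a = 2.32 gives 16.15.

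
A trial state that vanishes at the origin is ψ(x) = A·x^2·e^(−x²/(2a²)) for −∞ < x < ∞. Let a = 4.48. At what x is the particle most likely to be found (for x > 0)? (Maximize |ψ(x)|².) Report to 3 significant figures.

x ≈ 6.34

Set d/dx [|ψ(x)|²] = 0 and solve for x > 0.
This gives x = √(2)·a.
With a = 4.48, the value of x > 0 at which the probability density is greatest is 6.336.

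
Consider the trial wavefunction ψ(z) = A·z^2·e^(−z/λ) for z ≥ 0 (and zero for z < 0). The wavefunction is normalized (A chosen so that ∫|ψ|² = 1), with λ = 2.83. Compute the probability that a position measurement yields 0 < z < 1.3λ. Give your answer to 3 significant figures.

The probability is P = ∫ |ψ|² dz over [0, 1.3λ].
The normalization integral ∫|ψ|²dz over the whole domain equals 3·λ^5/4·A², and A² cancels in the ratio.
Let u = z/λ; then A² and the length scale cancel, so P = ∫_{0}^{1.3} u^4·e^(-2·u) du ÷ ∫_{0}^{∞} u^4·e^(-2·u) du.
Using ∫ u^4·e^(-2·u) du = -(u^4/2 + u^3 + 3·u^2/2 + 3·u/2 + 3/4)·e^(-2·u), the numerator is ≈ 0.091932 and the denominator is 3/4.
The result is P = 0.1226.

P ≈ 0.123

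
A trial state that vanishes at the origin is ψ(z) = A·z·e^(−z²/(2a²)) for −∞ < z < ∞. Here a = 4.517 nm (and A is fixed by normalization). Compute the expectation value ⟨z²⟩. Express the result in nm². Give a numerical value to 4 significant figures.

⟨z^2⟩ ≈ 30.60 nm^2

The expectation value is the |ψ|²-weighted average of z^2: ∫ z^2|ψ|² dz.
Differentiating ∫e^(−αz²) dz = √(π/α) under α to get the higher moments, the ratio of the moment integral to the normalization integral gives ⟨z²⟩ = 3·a^2/2.
Putting a = 4.517 gives 30.605.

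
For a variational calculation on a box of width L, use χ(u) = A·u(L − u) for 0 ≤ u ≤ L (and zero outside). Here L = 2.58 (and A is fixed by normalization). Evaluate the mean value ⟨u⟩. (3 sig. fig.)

⟨u⟩ ≈ 1.29

By definition ⟨u⟩ = ∫ u |χ(u)|² du.
The ratio of the moment integral to the normalization integral gives ⟨u⟩ = L/2.
With L = 2.58, ⟨u⟩ = 1.290.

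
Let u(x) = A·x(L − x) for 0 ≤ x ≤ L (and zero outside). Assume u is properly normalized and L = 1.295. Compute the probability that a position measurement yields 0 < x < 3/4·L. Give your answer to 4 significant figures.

P ≈ 0.8965

|u|² is the probability density, so P = ∫_{0}^{3/4·L} |u|² dx.
With A² fixed by ∫|u|² = 1, i.e. A² = (L^5/30)^(−1), substitute and integrate.
Substituting t = x/L, A² and the length scale cancel in the ratio: P = ∫_{0}^{3/4} t^2·(1 - t)^2 dt / ∫_{0}^{1} t^2·(1 - t)^2 dt.
With ∫ t^2·(1 - t)^2 dt = t^3·(6·t^2 - 15·t + 10)/30 + C, the region integral is 153/5120 and the full one is 1/30.
Evaluating gives P = 459/512.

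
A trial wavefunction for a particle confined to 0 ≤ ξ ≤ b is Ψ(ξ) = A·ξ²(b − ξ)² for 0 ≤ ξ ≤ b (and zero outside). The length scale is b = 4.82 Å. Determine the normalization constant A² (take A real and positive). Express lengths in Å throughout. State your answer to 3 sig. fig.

Normalization requires ∫|Ψ|² dξ = 1, integrated from 0 to b.
Expanding the polynomial and integrating term by term, ∫|Ψ|² dξ = A²·(b^9/630).
So A² = (b^9/630)^(−1).
Plugging in b = 4.82 yields A = 0.02118.

A^2 ≈ 0.000449 Å^(-9)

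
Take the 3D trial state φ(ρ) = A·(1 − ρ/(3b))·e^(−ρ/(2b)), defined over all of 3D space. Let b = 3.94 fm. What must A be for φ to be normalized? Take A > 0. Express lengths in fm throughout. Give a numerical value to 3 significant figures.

A ≈ 0.0442 fm^(-3/2)

We need A² ∫|f|² 4πρ² dρ = 1, taking the integral from 0 to ∞.
In 3D with spherical symmetry the volume element is 4πρ² dρ.
Carrying out the integral gives A² · 8·π·b^3/3.
Hence A² = 1/[8·π·b^3/3].
Plugging in b = 3.94 yields A = 0.04418.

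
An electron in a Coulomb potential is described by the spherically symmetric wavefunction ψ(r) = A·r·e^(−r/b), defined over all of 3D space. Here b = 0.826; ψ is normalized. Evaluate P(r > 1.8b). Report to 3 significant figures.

P ≈ 0.706

With dV = 4πr²dr, the probability is ∫|ψ|² dV over r > 1.8b.
The full normalization integral is A²·[3·π·b^5] = 1, fixing A².
In terms of u = r/b (A², 4π and the length scale all cancel between numerator and denominator), P = [∫_{1.8}^{∞} u^4·e^(-2·u) du] / [∫_{0}^{∞} u^4·e^(-2·u) du].
Using ∫ u^4·e^(-2·u) du = -(u^4/2 + u^3 + 3·u^2/2 + 3·u/2 + 3/4)·e^(-2·u), the numerator is ≈ 0.52983 and the denominator is 3/4.
The region integral divided by the full integral gives P = 0.7064.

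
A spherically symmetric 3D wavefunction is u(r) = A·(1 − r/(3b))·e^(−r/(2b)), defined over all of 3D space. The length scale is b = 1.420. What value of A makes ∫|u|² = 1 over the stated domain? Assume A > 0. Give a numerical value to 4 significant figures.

Require ∫ |u|² 4πr² dr = 1 over the whole domain.
(Spherical symmetry: dV = 4πr² dr.)
With u = A·(1 − r/(3b))·e^(−r/(2b)), the integral evaluates to A²·[8·π·b^3/3].
So A² = (8·π·b^3/3)^(−1).
Plugging in b = 1.420 yields A = 0.20418.

A ≈ 0.2042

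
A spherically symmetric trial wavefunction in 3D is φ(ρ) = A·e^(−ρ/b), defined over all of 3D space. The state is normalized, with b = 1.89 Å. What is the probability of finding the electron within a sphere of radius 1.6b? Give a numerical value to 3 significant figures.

P ≈ 0.620

With dV = 4πρ²dρ, the probability is ∫|φ|² dV over ρ ≤ 1.6b.
A² is fixed by ∫₀^∞ 4πρ²|φ|² dρ = 1, i.e. A² = (π·b^3)^(−1).
Substituting u = ρ/b, A², 4π and the length scale all cancel in the ratio: P = ∫_{0}^{1.6} u^2·e^(-2·u) du / ∫_{0}^{∞} u^2·e^(-2·u) du.
Using ∫ u^2·e^(-2·u) du = -(2·u^2 + 2·u + 1)·e^(-2·u)/4, the numerator is 1/4 - 233·e^(-16/5)/100 and the denominator is 1/4.
The region integral divided by the full integral gives P = 0.6201.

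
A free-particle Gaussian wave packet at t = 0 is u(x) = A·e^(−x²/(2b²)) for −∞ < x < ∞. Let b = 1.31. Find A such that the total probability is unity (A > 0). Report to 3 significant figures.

A ≈ 0.656

The normalization condition is ∫|u|² dx = 1 from −∞ to ∞.
With ∫_{−∞}^{∞} x^(2m) e^(−αx²) dx = (2m−1)!!·√π / (2^m α^(m+1/2)), ∫|u|² dx = A²·(√(π)·b).
Setting this equal to 1 gives A² = 1/(√(π)·b).
Substituting b = 1.31 gives A² = 0.4307, so A = 0.6563.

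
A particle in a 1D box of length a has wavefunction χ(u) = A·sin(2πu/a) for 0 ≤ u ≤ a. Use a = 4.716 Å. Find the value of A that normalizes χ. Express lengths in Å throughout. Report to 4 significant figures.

A ≈ 0.6512 Å^(-1/2)

The normalization condition is ∫|χ|² du = 1 from 0 to a.
Carrying out the integral gives A² · a/2.
Setting this equal to 1 gives A² = 1/(a/2).
Plugging in a = 4.716 yields A = 0.65122.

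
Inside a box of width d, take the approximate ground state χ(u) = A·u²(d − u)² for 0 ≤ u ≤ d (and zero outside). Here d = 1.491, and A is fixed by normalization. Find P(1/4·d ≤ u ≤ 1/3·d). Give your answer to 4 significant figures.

P ≈ 0.09592

The probability is P = ∫ |χ|² du over [1/4·d, 1/3·d].
Since A² = 1/(d^9/630), this is the region integral divided by the full normalization integral.
Let t = u/d; then A² and the length scale cancel, so P = ∫_{1/4}^{1/3} t^4·(1 - t)^4 dt ÷ ∫_{0}^{1} t^4·(1 - t)^4 dt.
With ∫ t^4·(1 - t)^4 dt = t^5·(70·t^4 - 315·t^3 + 540·t^2 - 420·t + 126)/630 + C, the region integral is ≈ 0.000152252 and the full one is 1/630.
Taking the ratio, P = 0.095918.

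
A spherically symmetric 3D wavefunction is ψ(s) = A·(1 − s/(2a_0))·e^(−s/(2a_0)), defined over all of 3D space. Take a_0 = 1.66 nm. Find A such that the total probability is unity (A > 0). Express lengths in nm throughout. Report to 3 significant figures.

A ≈ 0.0933 nm^(-3/2)

The normalization condition is ∫|ψ|² 4πs² ds = 1 from 0 to ∞.
(Spherical symmetry: dV = 4πs² ds.)
Using ∫₀^∞ sⁿ e^(−αs) ds = n!/αⁿ⁺¹, with ψ = A·(1 − s/(2a_0))·e^(−s/(2a_0)), the integral evaluates to A²·[8·π·a_0^3].
Hence A² = 1/[8·π·a_0^3].
Plugging in a_0 = 1.66 yields A = 0.09326.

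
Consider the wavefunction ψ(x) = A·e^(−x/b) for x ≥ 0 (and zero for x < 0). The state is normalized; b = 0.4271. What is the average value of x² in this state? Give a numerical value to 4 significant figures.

⟨x²⟩ = ∫ x^2 |ψ|² dx over the full domain.
Evaluating both integrals, ⟨x²⟩ = b^2/2.
With b = 0.4271, ⟨x^2⟩ = 0.091207.

⟨x^2⟩ ≈ 0.09121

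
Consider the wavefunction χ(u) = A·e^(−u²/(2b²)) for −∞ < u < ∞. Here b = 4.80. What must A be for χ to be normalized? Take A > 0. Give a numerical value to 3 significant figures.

A ≈ 0.343

Normalization requires ∫|χ|² du = 1, integrated from −∞ to ∞.
With χ = A·e^(−u²/(2b²)), the integral evaluates to A²·[√(π)·b].
Setting this equal to 1 gives A² = 1/(√(π)·b).
With b = 4.80: A² = 0.1175 and A = 0.3428.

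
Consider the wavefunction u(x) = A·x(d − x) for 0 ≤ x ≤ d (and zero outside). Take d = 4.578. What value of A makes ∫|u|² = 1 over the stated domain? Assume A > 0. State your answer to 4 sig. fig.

Require ∫ |u|² dx = 1 over the whole domain.
Expanding the polynomial and integrating term by term, carrying out the integral gives A² · d^5/30.
Substituting d = 4.578 gives A² = 0.014919, so A = 0.12214.

A ≈ 0.1221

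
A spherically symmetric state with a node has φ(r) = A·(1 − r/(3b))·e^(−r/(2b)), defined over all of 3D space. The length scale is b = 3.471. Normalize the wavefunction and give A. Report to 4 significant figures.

Normalization requires ∫|φ|² 4πr² dr = 1, integrated from 0 to ∞.
In 3D with spherical symmetry the volume element is 4πr² dr.
The integral (without the A² prefactor) comes out to 8·π·b^3/3.
Plugging in b = 3.471 yields A = 0.053427.

A ≈ 0.05343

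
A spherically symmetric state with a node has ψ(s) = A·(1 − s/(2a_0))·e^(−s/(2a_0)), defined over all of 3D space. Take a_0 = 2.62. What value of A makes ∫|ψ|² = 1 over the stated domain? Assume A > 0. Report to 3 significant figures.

A ≈ 0.0470

We need A² ∫|f|² 4πs² ds = 1, taking the integral from 0 to ∞.
Using ∫₀^∞ sⁿ e^(−αs) ds = n!/αⁿ⁺¹, with ψ = A·(1 − s/(2a_0))·e^(−s/(2a_0)), the integral evaluates to A²·[8·π·a_0^3].
Setting this equal to 1 gives A² = 1/(8·π·a_0^3).
With a_0 = 2.62: A² = 0.002212 and A = 0.04704.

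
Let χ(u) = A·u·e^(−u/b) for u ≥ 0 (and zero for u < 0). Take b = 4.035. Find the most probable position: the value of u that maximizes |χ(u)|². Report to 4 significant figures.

u ≈ 4.035

Set d/du [|χ(u)|²] = 0 and solve for u > 0.
This gives u = b.
With b = 4.035, the most probable position is 4.0350.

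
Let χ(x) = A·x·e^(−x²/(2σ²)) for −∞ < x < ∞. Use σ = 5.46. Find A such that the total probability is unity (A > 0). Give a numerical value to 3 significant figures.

We need A² ∫|f|² dx = 1, taking the integral from −∞ to ∞.
With χ = A·x·e^(−x²/(2σ²)), the integral evaluates to A²·[√(π)·σ^3/2].
Hence A² = 1/[√(π)·σ^3/2].
Plugging in σ = 5.46 yields A = 0.08326.

A ≈ 0.0833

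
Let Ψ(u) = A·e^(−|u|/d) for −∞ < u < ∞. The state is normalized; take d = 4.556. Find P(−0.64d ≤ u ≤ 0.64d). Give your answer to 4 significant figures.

|Ψ|² is the probability density, so P = ∫_{−0.64d}^{0.64d} |Ψ|² du.
With A² fixed by ∫|Ψ|² = 1, i.e. A² = (d)^(−1), substitute and integrate.
Both integrals are even about u = 0, so only the u ≥ 0 halves are needed (the factors of 2 cancel). Let t = u/d; then A² and the length scale cancel, so P = ∫_{0}^{0.64} e^(-2·t) dt ÷ ∫_{0}^{∞} e^(-2·t) dt.
With ∫ e^(-2·t) dt = -e^(-2·t)/2 + C, the region integral is 1/2 - e^(-32/25)/2 and the full one is 1/2.
Taking the ratio, P = 0.72196.

P ≈ 0.7220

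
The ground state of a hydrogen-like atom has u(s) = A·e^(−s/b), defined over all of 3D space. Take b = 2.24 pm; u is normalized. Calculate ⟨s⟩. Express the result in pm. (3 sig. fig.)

By definition ⟨s⟩ = ∫ s |u(s)|² 4πs² ds.
Using ∫₀^∞ sⁿ e^(−αs) ds = n!/αⁿ⁺¹, since the A² factors cancel between numerator and denominator, ⟨s⟩ = 3·b/2.
With b = 2.24, ⟨s⟩ = 3.360.

⟨s⟩ ≈ 3.36 pm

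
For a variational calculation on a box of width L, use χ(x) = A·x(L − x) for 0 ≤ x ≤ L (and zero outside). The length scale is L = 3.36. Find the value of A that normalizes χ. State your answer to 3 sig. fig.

A ≈ 0.265

We need A² ∫|f|² dx = 1, taking the integral from 0 to L.
The integral (without the A² prefactor) comes out to L^5/30.
So A² = (L^5/30)^(−1).
Substituting L = 3.36 gives A² = 0.07005, so A = 0.2647.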